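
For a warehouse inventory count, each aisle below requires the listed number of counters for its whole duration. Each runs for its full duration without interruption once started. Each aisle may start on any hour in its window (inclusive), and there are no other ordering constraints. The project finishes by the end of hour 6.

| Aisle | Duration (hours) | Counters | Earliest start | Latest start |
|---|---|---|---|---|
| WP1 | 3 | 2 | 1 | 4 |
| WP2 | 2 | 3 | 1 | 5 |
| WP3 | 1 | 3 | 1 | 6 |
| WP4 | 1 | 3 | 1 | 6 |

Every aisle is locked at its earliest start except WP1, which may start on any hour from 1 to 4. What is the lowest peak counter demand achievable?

9

WP1@1: h1:11  h2:5  h3:2  h4:0  h5:0  h6:0 → peak 11
WP1@2: h1:9  h2:5  h3:2  h4:2  h5:0  h6:0 → peak 9
WP1@3: h1:9  h2:3  h3:2  h4:2  h5:2  h6:0 → peak 9
WP1@4: h1:9  h2:3  h3:0  h4:2  h5:2  h6:2 → peak 9
Best is WP1@2, peak 9.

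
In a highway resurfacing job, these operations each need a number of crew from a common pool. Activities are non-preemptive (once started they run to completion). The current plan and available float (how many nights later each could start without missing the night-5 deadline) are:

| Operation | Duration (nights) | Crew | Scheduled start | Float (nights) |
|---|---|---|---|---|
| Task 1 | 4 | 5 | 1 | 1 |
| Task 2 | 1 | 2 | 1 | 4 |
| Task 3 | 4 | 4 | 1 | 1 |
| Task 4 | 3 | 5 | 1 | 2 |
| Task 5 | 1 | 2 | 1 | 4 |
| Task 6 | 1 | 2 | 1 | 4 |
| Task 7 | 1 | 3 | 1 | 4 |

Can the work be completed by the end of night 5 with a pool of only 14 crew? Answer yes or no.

yes

Schedule Task 1@1, Task 2@1, Task 3@1, Task 4@2, Task 5@1, Task 6@5, Task 7@5: n1:13  n2:14  n3:14  n4:14  n5:5 — peak 14 ≤ 14.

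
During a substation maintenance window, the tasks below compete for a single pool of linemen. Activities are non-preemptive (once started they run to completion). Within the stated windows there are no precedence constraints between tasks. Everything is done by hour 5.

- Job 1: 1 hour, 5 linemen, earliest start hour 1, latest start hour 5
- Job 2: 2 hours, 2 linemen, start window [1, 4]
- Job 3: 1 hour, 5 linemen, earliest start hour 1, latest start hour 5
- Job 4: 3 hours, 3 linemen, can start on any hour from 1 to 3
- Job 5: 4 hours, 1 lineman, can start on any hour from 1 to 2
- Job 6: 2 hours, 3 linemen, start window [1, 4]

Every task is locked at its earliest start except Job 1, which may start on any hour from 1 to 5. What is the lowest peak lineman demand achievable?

Job 1@1: h1:19  h2:9  h3:4  h4:1  h5:0 → peak 19
Job 1@2: h1:14  h2:14  h3:4  h4:1  h5:0 → peak 14
Job 1@3: h1:14  h2:9  h3:9  h4:1  h5:0 → peak 14
Job 1@4: h1:14  h2:9  h3:4  h4:6  h5:0 → peak 14
Job 1@5: h1:14  h2:9  h3:4  h4:1  h5:5 → peak 14
Best is Job 1@2, peak 14.

14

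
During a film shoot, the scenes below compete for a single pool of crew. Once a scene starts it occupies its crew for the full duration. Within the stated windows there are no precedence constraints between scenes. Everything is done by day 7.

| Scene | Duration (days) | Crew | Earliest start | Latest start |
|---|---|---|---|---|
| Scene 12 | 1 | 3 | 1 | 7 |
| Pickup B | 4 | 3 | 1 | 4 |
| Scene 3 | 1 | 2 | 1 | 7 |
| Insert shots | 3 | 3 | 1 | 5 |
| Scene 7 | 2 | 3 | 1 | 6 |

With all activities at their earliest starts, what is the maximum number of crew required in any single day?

14

Early-start schedule: Scene 12@1, Pickup B@1, Scene 3@1, Insert shots@1, Scene 7@1.
Load per day: day 1: 14, day 2: 9, day 3: 6, day 4: 3, day 5: 0, day 6: 0, day 7: 0.
Peak is 14.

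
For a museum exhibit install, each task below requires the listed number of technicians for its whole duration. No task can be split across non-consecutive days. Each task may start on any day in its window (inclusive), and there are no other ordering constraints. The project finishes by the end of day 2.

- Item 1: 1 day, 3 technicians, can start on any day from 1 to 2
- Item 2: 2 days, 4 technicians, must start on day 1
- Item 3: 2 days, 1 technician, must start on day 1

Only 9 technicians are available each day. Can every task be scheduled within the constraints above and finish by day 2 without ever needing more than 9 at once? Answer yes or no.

Schedule Item 1@1, Item 2@1, Item 3@1: d1:8  d2:5 — peak 8 ≤ 9.

yes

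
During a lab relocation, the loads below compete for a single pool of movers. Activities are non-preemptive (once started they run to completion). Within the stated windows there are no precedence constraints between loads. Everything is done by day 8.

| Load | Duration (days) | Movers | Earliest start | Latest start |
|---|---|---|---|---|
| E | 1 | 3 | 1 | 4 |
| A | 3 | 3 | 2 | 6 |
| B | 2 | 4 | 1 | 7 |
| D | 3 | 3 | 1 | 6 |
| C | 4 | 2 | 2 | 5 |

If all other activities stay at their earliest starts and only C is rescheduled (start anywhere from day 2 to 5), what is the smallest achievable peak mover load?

10

C@2: d1:10  d2:12  d3:8  d4:5  d5:2  d6:0  d7:0  d8:0 → peak 12
C@3: d1:10  d2:10  d3:8  d4:5  d5:2  d6:2  d7:0  d8:0 → peak 10
C@4: d1:10  d2:10  d3:6  d4:5  d5:2  d6:2  d7:2  d8:0 → peak 10
C@5: d1:10  d2:10  d3:6  d4:3  d5:2  d6:2  d7:2  d8:2 → peak 10
Best is C@3, peak 10.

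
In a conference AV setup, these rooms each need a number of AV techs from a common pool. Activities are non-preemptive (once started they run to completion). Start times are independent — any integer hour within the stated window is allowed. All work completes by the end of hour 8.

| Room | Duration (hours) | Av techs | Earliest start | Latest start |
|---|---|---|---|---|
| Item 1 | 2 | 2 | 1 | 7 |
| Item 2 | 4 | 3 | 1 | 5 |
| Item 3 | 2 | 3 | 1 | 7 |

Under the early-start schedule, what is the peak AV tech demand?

Early-start schedule: Item 1@1, Item 2@1, Item 3@1.
Load per hour: hour 1: 8, hour 2: 8, hour 3: 3, hour 4: 3, hour 5: 0, hour 6: 0, hour 7: 0, hour 8: 0.
Peak is 8.

8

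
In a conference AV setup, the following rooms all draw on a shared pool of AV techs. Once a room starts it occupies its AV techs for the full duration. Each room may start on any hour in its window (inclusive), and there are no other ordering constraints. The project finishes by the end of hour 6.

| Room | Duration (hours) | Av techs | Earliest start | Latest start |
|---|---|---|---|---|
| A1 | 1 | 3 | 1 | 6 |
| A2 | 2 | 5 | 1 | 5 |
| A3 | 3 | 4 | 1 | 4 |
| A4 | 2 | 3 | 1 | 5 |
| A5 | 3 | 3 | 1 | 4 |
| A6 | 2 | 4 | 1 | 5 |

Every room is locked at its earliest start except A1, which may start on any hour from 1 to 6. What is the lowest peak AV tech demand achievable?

19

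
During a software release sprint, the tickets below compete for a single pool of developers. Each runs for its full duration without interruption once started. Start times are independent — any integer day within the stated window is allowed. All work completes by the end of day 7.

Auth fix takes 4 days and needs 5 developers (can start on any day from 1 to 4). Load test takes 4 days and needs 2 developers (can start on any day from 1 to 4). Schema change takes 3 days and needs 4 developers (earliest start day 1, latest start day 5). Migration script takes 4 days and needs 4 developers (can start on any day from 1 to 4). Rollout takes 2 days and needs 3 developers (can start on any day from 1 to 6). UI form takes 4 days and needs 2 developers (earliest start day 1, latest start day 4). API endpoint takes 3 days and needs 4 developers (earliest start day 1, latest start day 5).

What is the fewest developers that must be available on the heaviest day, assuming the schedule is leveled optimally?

13

Early-start (Auth fix@1, Load test@1, Schema change@1, Migration script@1, Rollout@1, UI form@1, API endpoint@1) gives peak 24: d1:24  d2:24  d3:21  d4:13  d5:0  d6:0  d7:0.
Shift Migration script→4, Rollout→5, API endpoint→5.
Schedule Auth fix@1, Load test@1, Schema change@1, Migration script@4, Rollout@5, UI form@1, API endpoint@5: d1:13  d2:13  d3:13  d4:13  d5:11  d6:11  d7:8 — peak 13.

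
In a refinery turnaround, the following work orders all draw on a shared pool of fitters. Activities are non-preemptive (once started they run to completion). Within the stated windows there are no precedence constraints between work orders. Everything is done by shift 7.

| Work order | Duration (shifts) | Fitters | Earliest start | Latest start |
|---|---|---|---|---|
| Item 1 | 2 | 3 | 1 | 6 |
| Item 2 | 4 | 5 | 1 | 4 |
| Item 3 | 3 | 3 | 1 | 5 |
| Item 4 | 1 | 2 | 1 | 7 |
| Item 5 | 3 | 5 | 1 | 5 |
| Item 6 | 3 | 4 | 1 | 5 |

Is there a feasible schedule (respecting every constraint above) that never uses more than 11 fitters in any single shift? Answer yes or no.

yes

Schedule Item 1@1, Item 2@4, Item 3@1, Item 4@1, Item 5@5, Item 6@2: s1:8  s2:10  s3:7  s4:9  s5:10  s6:10  s7:10 — peak 10 ≤ 11.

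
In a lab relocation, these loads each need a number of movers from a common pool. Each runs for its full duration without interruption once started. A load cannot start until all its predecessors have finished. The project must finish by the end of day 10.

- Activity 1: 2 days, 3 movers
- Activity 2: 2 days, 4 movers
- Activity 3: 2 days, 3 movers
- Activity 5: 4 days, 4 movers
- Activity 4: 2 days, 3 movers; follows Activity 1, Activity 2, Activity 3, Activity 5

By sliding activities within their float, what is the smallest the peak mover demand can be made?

Early-start (Activity 1@1, Activity 2@1, Activity 3@1, Activity 5@1, Activity 4@5) gives peak 14: d1:14  d2:14  d3:4  d4:4  d5:3  d6:3  d7:0  d8:0  d9:0  d10:0.
Shift Activity 2→3, Activity 5→5, Activity 4→9.
Schedule Activity 1@1, Activity 2@3, Activity 3@1, Activity 5@5, Activity 4@9: d1:6  d2:6  d3:4  d4:4  d5:4  d6:4  d7:4  d8:4  d9:3  d10:3 — peak 6.

6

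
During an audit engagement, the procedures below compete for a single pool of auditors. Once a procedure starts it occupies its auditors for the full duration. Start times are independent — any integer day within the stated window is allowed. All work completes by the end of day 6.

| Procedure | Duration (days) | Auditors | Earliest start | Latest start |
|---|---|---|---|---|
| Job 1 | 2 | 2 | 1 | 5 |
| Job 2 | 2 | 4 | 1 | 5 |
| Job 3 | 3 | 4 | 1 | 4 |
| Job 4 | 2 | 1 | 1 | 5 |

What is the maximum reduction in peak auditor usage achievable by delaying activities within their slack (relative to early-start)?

5

Early-start peak: d1:11  d2:11  d3:4  d4:0  d5:0  d6:0 ⇒ 11.
Leveled (Job 1@1, Job 2@1, Job 3@3, Job 4@3): d1:6  d2:6  d3:5  d4:5  d5:4  d6:0 ⇒ 6.
Reduction 11 − 6 = 5.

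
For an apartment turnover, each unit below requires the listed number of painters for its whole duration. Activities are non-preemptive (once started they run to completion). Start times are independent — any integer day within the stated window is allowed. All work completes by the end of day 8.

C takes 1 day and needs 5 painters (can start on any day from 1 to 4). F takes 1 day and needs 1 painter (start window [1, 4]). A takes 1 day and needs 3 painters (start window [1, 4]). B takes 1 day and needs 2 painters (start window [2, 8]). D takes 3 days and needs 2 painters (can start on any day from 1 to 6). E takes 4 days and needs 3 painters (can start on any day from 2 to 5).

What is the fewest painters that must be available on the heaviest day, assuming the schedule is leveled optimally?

Early-start (C@1, F@1, A@1, B@2, D@1, E@2) gives peak 11: d1:11  d2:7  d3:5  d4:3  d5:3  d6:0  d7:0  d8:0.
Shift F→2, A→2, B→3, D→3, E→4.
Schedule C@1, F@2, A@2, B@3, D@3, E@4: d1:5  d2:4  d3:4  d4:5  d5:5  d6:3  d7:3  d8:0 — peak 5.

5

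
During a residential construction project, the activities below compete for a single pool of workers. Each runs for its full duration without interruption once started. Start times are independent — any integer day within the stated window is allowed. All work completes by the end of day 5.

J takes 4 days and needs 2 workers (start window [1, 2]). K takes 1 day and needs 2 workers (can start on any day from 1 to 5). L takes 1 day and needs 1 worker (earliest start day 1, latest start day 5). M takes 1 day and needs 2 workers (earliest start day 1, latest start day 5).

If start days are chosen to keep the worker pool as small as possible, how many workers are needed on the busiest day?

4

Early-start (J@1, K@1, L@1, M@1) gives peak 7: d1:7  d2:2  d3:2  d4:2  d5:0.
Shift L→2, M→3.
Schedule J@1, K@1, L@2, M@3: d1:4  d2:3  d3:4  d4:2  d5:0 — peak 4.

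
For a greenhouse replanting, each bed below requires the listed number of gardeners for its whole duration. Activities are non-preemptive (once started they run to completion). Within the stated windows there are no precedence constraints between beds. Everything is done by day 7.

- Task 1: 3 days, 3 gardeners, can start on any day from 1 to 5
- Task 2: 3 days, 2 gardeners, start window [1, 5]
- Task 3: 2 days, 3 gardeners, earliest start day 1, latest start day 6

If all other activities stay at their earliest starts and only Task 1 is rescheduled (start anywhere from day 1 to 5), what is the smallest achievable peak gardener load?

Task 1@1: d1:8  d2:8  d3:5  d4:0  d5:0  d6:0  d7:0 → peak 8
Task 1@2: d1:5  d2:8  d3:5  d4:3  d5:0  d6:0  d7:0 → peak 8
Task 1@3: d1:5  d2:5  d3:5  d4:3  d5:3  d6:0  d7:0 → peak 5
Task 1@4: d1:5  d2:5  d3:2  d4:3  d5:3  d6:3  d7:0 → peak 5
Task 1@5: d1:5  d2:5  d3:2  d4:0  d5:3  d6:3  d7:3 → peak 5
Best is Task 1@3, peak 5.

5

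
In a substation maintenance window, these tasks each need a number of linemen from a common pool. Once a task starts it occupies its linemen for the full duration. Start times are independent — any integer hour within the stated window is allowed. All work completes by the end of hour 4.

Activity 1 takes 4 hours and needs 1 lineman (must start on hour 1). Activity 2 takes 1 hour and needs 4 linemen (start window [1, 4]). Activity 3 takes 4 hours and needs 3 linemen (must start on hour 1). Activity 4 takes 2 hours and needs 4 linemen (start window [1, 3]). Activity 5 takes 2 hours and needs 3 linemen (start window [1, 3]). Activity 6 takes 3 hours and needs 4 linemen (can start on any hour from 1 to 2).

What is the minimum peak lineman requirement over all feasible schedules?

Early-start (Activity 1@1, Activity 2@1, Activity 3@1, Activity 4@1, Activity 5@1, Activity 6@1) gives peak 19: h1:19  h2:15  h3:8  h4:4.
Shift Activity 5→3, Activity 6→2.
Schedule Activity 1@1, Activity 2@1, Activity 3@1, Activity 4@1, Activity 5@3, Activity 6@2: h1:12  h2:12  h3:11  h4:11 — peak 12.
Total lineman-hours = 46 over 4 hours ⇒ peak ≥ ⌈46/4⌉ = 12, so 12 is optimal.

12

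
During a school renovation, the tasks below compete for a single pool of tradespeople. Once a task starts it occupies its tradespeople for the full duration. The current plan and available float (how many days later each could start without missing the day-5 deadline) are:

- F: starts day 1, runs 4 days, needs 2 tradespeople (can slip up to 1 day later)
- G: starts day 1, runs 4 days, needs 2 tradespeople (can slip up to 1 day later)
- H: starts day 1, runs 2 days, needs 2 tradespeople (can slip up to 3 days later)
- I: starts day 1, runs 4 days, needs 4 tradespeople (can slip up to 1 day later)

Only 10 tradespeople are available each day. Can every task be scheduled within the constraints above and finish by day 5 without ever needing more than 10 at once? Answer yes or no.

Schedule F@1, G@1, H@1, I@1: d1:10  d2:10  d3:8  d4:8  d5:0 — peak 10 ≤ 10.

yes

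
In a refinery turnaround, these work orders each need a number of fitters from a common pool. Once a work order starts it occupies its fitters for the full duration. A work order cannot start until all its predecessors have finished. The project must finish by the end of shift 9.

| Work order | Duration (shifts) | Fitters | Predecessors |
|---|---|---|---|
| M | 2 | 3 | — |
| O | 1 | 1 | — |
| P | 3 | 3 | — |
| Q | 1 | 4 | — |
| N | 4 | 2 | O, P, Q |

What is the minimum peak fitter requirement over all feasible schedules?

5

Early-start (M@1, O@1, P@1, Q@1, N@4) gives peak 11: s1:11  s2:6  s3:3  s4:2  s5:2  s6:2  s7:2  s8:0  s9:0.
Shift M→5, Q→4, N→5.
Schedule M@5, O@1, P@1, Q@4, N@5: s1:4  s2:3  s3:3  s4:4  s5:5  s6:5  s7:2  s8:2  s9:0 — peak 5.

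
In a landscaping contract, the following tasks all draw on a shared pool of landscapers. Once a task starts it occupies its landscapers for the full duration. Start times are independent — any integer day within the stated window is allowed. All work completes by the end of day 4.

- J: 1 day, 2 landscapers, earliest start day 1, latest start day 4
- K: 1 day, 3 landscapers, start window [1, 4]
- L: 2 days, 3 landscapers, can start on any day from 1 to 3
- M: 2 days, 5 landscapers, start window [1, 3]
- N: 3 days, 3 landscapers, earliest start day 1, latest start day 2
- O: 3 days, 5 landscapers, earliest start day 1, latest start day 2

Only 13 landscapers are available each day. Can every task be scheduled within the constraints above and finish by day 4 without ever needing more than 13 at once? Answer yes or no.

yes

Schedule J@1, K@1, L@1, M@3, N@1, O@2: d1:11  d2:11  d3:13  d4:10 — peak 13 ≤ 13.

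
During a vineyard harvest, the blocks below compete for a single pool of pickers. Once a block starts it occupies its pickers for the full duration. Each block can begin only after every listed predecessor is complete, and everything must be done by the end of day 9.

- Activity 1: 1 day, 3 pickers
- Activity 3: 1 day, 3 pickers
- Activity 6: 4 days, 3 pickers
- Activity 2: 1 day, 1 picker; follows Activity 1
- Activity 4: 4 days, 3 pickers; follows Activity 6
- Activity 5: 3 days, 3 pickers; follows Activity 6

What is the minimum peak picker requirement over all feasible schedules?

Early-start (Activity 1@1, Activity 3@1, Activity 6@1, Activity 2@2, Activity 4@5, Activity 5@5) gives peak 9: d1:9  d2:4  d3:3  d4:3  d5:6  d6:6  d7:6  d8:3  d9:0.
Shift Activity 6→2, Activity 4→6, Activity 5→6.
Schedule Activity 1@1, Activity 3@1, Activity 6@2, Activity 2@2, Activity 4@6, Activity 5@6: d1:6  d2:4  d3:3  d4:3  d5:3  d6:6  d7:6  d8:6  d9:3 — peak 6.

6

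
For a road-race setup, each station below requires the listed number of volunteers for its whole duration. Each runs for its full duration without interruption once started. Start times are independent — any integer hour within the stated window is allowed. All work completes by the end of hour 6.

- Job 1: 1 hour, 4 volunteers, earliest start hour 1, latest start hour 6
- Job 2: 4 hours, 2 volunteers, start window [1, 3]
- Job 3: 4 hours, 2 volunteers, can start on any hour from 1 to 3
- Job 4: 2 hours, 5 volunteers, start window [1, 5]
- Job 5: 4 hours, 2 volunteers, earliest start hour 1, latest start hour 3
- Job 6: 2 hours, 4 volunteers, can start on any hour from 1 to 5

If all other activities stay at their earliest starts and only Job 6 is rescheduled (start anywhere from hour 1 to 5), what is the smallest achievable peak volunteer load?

Job 6@1: h1:19  h2:15  h3:6  h4:6  h5:0  h6:0 → peak 19
Job 6@2: h1:15  h2:15  h3:10  h4:6  h5:0  h6:0 → peak 15
Job 6@3: h1:15  h2:11  h3:10  h4:10  h5:0  h6:0 → peak 15
Job 6@4: h1:15  h2:11  h3:6  h4:10  h5:4  h6:0 → peak 15
Job 6@5: h1:15  h2:11  h3:6  h4:6  h5:4  h6:4 → peak 15
Best is Job 6@2, peak 15.

15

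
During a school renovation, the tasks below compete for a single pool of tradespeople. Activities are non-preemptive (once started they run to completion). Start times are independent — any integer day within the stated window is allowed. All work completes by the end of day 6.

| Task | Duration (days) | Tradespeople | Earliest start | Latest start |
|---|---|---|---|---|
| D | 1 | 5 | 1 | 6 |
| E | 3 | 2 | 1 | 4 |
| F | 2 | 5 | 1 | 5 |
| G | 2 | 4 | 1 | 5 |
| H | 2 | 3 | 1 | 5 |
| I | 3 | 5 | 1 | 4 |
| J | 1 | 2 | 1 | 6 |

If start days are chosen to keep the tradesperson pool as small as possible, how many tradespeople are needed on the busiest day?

Early-start (D@1, E@1, F@1, G@1, H@1, I@1, J@1) gives peak 26: d1:26  d2:19  d3:7  d4:0  d5:0  d6:0.
Shift F→2, G→4, I→4, J→3.
Schedule D@1, E@1, F@2, G@4, H@1, I@4, J@3: d1:10  d2:10  d3:9  d4:9  d5:9  d6:5 — peak 10.

10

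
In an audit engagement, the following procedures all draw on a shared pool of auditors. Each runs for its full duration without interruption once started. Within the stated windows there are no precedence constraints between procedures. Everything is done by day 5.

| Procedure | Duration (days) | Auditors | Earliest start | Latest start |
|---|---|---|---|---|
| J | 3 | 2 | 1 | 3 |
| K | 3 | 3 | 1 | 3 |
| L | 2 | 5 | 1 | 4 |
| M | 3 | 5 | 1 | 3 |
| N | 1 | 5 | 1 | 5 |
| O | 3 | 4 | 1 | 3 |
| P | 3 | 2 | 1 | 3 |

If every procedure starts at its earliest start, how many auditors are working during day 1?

At early start, day 1 has: J, K, L, M, N, O, P.
Demand: 2 + 3 + 5 + 5 + 5 + 4 + 2 = 26.

26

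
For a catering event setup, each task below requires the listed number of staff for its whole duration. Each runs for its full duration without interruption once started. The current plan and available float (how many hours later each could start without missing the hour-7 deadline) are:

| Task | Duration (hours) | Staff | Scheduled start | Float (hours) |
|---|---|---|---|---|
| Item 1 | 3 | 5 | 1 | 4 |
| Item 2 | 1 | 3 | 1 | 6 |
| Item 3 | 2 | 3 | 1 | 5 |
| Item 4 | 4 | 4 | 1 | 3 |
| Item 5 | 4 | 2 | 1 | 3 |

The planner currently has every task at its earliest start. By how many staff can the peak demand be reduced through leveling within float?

10

Early-start peak: h1:17  h2:14  h3:11  h4:6  h5:0  h6:0  h7:0 ⇒ 17.
Leveled (Item 1@1, Item 2@5, Item 3@6, Item 4@4, Item 5@1): h1:7  h2:7  h3:7  h4:6  h5:7  h6:7  h7:7 ⇒ 7.
Reduction 17 − 7 = 10.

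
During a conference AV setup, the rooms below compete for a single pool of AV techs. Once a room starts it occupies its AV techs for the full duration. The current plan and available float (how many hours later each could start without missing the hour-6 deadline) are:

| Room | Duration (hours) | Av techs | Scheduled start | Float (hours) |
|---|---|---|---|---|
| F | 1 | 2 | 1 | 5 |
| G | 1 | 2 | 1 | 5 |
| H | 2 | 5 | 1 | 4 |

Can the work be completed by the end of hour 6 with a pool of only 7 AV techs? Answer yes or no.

yes

Schedule F@1, G@1, H@2: h1:4  h2:5  h3:5  h4:0  h5:0  h6:0 — peak 5 ≤ 7.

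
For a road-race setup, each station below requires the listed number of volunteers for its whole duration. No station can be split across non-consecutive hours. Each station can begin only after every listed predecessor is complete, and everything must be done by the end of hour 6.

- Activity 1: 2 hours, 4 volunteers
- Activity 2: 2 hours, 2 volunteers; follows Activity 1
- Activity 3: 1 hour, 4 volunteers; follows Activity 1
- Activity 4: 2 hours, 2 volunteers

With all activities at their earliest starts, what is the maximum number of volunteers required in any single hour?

Early-start schedule: Activity 1@1, Activity 2@3, Activity 3@3, Activity 4@1.
Load per hour: hour 1: 6, hour 2: 6, hour 3: 6, hour 4: 2, hour 5: 0, hour 6: 0.
Peak is 6.

6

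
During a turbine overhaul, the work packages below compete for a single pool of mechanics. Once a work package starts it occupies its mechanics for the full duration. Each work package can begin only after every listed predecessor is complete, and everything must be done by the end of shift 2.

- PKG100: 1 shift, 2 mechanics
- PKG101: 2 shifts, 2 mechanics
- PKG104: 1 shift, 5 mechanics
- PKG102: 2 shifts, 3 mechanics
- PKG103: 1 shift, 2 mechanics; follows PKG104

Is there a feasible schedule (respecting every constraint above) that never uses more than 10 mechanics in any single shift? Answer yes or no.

Schedule PKG100@2, PKG101@1, PKG104@1, PKG102@1, PKG103@2: s1:10  s2:9 — peak 10 ≤ 10.

yes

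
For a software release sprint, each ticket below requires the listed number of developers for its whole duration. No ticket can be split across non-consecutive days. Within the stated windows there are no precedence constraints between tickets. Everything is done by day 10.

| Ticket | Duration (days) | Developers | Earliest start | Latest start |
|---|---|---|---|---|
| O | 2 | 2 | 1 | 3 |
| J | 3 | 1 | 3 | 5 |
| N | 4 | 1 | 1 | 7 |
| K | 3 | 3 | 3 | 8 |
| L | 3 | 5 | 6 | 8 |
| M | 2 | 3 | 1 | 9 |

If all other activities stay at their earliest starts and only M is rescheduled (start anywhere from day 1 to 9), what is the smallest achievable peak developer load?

5

M@1: d1:6  d2:6  d3:5  d4:5  d5:4  d6:5  d7:5  d8:5  d9:0  d10:0 → peak 6
M@2: d1:3  d2:6  d3:8  d4:5  d5:4  d6:5  d7:5  d8:5  d9:0  d10:0 → peak 8
M@3: d1:3  d2:3  d3:8  d4:8  d5:4  d6:5  d7:5  d8:5  d9:0  d10:0 → peak 8
M@4: d1:3  d2:3  d3:5  d4:8  d5:7  d6:5  d7:5  d8:5  d9:0  d10:0 → peak 8
M@5: d1:3  d2:3  d3:5  d4:5  d5:7  d6:8  d7:5  d8:5  d9:0  d10:0 → peak 8
M@6: d1:3  d2:3  d3:5  d4:5  d5:4  d6:8  d7:8  d8:5  d9:0  d10:0 → peak 8
M@7: d1:3  d2:3  d3:5  d4:5  d5:4  d6:5  d7:8  d8:8  d9:0  d10:0 → peak 8
M@8: d1:3  d2:3  d3:5  d4:5  d5:4  d6:5  d7:5  d8:8  d9:3  d10:0 → peak 8
M@9: d1:3  d2:3  d3:5  d4:5  d5:4  d6:5  d7:5  d8:5  d9:3  d10:3 → peak 5
Best is M@9, peak 5.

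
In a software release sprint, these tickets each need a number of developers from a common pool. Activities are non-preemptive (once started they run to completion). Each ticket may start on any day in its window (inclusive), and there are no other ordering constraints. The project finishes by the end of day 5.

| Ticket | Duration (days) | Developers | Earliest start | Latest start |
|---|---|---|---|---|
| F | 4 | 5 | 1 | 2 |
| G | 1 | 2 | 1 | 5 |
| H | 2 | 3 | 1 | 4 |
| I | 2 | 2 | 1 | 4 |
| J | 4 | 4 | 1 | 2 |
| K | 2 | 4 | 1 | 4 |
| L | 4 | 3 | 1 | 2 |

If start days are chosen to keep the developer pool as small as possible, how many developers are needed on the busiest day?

Early-start (F@1, G@1, H@1, I@1, J@1, K@1, L@1) gives peak 23: d1:23  d2:21  d3:12  d4:12  d5:0.
Shift K→3, L→2.
Schedule F@1, G@1, H@1, I@1, J@1, K@3, L@2: d1:16  d2:17  d3:16  d4:16  d5:3 — peak 17.

17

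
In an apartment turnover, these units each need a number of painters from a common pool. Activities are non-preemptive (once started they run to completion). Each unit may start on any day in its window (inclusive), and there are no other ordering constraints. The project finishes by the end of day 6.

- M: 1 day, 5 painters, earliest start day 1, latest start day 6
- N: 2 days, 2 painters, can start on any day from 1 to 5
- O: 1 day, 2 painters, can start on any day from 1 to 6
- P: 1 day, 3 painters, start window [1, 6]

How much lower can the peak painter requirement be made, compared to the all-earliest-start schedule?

Early-start peak: d1:12  d2:2  d3:0  d4:0  d5:0  d6:0 ⇒ 12.
Leveled (M@1, N@2, O@2, P@3): d1:5  d2:4  d3:5  d4:0  d5:0  d6:0 ⇒ 5.
Reduction 12 − 5 = 7.

7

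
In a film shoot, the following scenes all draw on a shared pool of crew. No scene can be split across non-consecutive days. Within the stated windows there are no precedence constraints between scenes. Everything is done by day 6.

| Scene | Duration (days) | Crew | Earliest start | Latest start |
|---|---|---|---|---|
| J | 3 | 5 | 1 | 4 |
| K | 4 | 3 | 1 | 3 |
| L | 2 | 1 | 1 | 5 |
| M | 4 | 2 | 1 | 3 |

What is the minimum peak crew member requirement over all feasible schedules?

Early-start (J@1, K@1, L@1, M@1) gives peak 11: d1:11  d2:11  d3:10  d4:5  d5:0  d6:0.
Shift M→3.
Schedule J@1, K@1, L@1, M@3: d1:9  d2:9  d3:10  d4:5  d5:2  d6:2 — peak 10.

10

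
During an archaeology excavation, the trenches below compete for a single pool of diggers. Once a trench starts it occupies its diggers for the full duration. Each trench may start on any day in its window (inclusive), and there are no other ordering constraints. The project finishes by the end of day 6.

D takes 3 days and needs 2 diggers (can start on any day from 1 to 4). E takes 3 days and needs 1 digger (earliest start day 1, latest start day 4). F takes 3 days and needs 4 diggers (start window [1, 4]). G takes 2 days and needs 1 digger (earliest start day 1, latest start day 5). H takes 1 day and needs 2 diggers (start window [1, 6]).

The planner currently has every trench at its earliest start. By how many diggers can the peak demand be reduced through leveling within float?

5

Early-start peak: d1:10  d2:8  d3:7  d4:0  d5:0  d6:0 ⇒ 10.
Leveled (D@1, E@1, F@4, G@1, H@3): d1:4  d2:4  d3:5  d4:4  d5:4  d6:4 ⇒ 5.
Reduction 10 − 5 = 5.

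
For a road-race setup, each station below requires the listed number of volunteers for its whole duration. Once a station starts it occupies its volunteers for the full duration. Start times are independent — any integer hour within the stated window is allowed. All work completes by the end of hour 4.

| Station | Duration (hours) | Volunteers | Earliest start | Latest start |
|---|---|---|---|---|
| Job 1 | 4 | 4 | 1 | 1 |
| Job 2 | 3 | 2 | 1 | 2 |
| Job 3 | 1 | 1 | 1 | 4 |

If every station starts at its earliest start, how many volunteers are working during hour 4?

At early start, hour 4 has: Job 1.
Demand: 4 = 4.

4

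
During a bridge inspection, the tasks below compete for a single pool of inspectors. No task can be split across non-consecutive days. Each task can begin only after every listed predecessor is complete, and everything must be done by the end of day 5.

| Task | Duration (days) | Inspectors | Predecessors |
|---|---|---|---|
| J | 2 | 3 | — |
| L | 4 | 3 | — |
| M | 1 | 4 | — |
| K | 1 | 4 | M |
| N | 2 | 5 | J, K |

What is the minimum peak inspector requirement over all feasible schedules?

8

Early-start (J@1, L@1, M@1, K@2, N@3) gives peak 10: d1:10  d2:10  d3:8  d4:8  d5:0.
Shift L→2, K→3, N→4.
Schedule J@1, L@2, M@1, K@3, N@4: d1:7  d2:6  d3:7  d4:8  d5:8 — peak 8.
Total inspector-days = 36 over 5 days ⇒ peak ≥ ⌈36/5⌉ = 8, so 8 is optimal.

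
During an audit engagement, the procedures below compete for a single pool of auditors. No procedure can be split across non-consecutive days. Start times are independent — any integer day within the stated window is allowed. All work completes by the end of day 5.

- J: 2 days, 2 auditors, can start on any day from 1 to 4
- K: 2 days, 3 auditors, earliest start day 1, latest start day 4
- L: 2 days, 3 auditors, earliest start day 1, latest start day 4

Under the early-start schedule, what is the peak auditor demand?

Early-start schedule: J@1, K@1, L@1.
Load per day: day 1: 8, day 2: 8, day 3: 0, day 4: 0, day 5: 0.
Peak is 8.

8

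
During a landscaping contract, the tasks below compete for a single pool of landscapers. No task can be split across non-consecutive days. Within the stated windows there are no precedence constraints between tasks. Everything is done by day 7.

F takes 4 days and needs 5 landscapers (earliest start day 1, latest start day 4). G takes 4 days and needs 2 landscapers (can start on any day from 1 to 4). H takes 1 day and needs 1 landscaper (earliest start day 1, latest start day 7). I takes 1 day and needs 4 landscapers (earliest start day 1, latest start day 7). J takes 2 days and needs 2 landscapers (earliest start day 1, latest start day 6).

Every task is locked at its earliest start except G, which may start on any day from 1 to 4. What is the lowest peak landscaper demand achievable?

12

G@1: d1:14  d2:9  d3:7  d4:7  d5:0  d6:0  d7:0 → peak 14
G@2: d1:12  d2:9  d3:7  d4:7  d5:2  d6:0  d7:0 → peak 12
G@3: d1:12  d2:7  d3:7  d4:7  d5:2  d6:2  d7:0 → peak 12
G@4: d1:12  d2:7  d3:5  d4:7  d5:2  d6:2  d7:2 → peak 12
Best is G@2, peak 12.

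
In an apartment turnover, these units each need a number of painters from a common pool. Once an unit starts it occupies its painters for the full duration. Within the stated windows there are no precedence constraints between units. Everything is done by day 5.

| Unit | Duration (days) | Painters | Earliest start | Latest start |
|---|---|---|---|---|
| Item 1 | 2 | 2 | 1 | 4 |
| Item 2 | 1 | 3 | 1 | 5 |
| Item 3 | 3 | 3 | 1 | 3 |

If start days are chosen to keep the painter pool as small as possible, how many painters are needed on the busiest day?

Early-start (Item 1@1, Item 2@1, Item 3@1) gives peak 8: d1:8  d2:5  d3:3  d4:0  d5:0.
Shift Item 3→2.
Schedule Item 1@1, Item 2@1, Item 3@2: d1:5  d2:5  d3:3  d4:3  d5:0 — peak 5.

5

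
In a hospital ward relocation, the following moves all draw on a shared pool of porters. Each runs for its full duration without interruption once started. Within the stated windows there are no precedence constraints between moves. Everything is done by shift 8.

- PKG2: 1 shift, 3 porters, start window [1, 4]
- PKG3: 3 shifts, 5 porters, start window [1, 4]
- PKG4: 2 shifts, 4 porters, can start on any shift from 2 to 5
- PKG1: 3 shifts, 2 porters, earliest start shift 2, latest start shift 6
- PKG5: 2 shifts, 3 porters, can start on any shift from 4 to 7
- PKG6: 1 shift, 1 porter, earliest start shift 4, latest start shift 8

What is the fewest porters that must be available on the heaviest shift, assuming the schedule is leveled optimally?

6

Early-start (PKG2@1, PKG3@1, PKG4@2, PKG1@2, PKG5@4, PKG6@4) gives peak 11: s1:8  s2:11  s3:11  s4:6  s5:3  s6:0  s7:0  s8:0.
Shift PKG3→2, PKG4→5, PKG1→5, PKG5→7.
Schedule PKG2@1, PKG3@2, PKG4@5, PKG1@5, PKG5@7, PKG6@4: s1:3  s2:5  s3:5  s4:6  s5:6  s6:6  s7:5  s8:3 — peak 6.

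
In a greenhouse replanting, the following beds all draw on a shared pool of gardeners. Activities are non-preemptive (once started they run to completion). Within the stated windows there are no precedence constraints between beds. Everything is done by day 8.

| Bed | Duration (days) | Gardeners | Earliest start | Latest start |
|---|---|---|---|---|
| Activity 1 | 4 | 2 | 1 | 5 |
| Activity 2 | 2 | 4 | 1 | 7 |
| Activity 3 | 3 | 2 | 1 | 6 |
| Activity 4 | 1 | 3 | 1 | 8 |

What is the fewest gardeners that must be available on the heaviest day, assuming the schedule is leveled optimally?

Early-start (Activity 1@1, Activity 2@1, Activity 3@1, Activity 4@1) gives peak 11: d1:11  d2:8  d3:4  d4:2  d5:0  d6:0  d7:0  d8:0.
Shift Activity 2→5, Activity 4→7.
Schedule Activity 1@1, Activity 2@5, Activity 3@1, Activity 4@7: d1:4  d2:4  d3:4  d4:2  d5:4  d6:4  d7:3  d8:0 — peak 4.
Total gardener-days = 25 over 8 days ⇒ peak ≥ ⌈25/8⌉ = 4, so 4 is optimal.

4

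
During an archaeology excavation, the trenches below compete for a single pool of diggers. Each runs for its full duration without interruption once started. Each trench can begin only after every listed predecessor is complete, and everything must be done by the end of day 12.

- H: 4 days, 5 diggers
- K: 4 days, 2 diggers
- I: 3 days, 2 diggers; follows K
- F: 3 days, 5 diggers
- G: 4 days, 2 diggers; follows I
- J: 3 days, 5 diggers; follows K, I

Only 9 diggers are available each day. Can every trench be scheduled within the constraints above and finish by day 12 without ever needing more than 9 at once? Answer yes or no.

yes

Schedule H@1, K@1, I@5, F@5, G@8, J@8: d1:7  d2:7  d3:7  d4:7  d5:7  d6:7  d7:7  d8:7  d9:7  d10:7  d11:2  d12:0 — peak 7 ≤ 9.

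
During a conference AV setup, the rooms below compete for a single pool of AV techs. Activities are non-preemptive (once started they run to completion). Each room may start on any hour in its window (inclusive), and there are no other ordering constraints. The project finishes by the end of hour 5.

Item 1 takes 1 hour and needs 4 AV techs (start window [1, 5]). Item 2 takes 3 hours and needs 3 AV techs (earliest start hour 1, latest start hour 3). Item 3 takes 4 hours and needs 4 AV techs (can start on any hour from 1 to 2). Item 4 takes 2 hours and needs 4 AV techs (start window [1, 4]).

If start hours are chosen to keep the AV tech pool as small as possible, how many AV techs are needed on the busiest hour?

Early-start (Item 1@1, Item 2@1, Item 3@1, Item 4@1) gives peak 15: h1:15  h2:11  h3:7  h4:4  h5:0.
Shift Item 3→2, Item 4→4.
Schedule Item 1@1, Item 2@1, Item 3@2, Item 4@4: h1:7  h2:7  h3:7  h4:8  h5:8 — peak 8.
Total AV tech-hours = 37 over 5 hours ⇒ peak ≥ ⌈37/5⌉ = 8, so 8 is optimal.

8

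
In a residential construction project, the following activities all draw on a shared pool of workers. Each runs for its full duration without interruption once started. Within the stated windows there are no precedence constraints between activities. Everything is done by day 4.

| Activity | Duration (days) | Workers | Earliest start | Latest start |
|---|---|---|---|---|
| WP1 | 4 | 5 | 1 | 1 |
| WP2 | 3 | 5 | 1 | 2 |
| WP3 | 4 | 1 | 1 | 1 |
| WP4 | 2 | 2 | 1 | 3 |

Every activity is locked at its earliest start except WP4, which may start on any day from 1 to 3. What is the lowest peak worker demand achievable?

13

WP4@1: d1:13  d2:13  d3:11  d4:6 → peak 13
WP4@2: d1:11  d2:13  d3:13  d4:6 → peak 13
WP4@3: d1:11  d2:11  d3:13  d4:8 → peak 13
Best is WP4@1, peak 13.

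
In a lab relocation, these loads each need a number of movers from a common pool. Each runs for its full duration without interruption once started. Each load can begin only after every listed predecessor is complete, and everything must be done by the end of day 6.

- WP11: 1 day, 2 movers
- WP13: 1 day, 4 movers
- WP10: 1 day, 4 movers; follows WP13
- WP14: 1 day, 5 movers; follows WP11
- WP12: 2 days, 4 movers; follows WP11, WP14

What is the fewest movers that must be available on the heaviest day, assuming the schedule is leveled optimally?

Early-start (WP11@1, WP13@1, WP10@2, WP14@2, WP12@3) gives peak 9: d1:6  d2:9  d3:4  d4:4  d5:0  d6:0.
Shift WP13→2, WP10→3, WP14→4, WP12→5.
Schedule WP11@1, WP13@2, WP10@3, WP14@4, WP12@5: d1:2  d2:4  d3:4  d4:5  d5:4  d6:4 — peak 5.

5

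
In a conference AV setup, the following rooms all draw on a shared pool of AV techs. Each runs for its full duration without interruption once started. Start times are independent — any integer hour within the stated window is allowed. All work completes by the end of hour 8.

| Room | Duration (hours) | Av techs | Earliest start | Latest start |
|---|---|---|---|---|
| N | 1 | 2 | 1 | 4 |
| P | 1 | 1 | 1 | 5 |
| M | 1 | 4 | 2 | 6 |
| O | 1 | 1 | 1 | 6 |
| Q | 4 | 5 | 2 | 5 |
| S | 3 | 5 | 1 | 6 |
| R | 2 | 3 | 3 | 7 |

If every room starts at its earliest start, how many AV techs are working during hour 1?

At early start, hour 1 has: N, P, O, S.
Demand: 2 + 1 + 1 + 5 = 9.

9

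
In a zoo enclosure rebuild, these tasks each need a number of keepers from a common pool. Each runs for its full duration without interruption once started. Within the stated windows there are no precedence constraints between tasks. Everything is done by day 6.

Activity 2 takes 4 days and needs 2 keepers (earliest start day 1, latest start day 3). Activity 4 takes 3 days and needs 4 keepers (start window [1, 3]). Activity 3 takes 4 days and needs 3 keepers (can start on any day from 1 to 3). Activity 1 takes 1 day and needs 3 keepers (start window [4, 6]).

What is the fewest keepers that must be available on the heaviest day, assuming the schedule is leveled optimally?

9

Schedule Activity 2@1, Activity 4@1, Activity 3@1, Activity 1@4: d1:9  d2:9  d3:9  d4:8  d5:0  d6:0 — peak 9.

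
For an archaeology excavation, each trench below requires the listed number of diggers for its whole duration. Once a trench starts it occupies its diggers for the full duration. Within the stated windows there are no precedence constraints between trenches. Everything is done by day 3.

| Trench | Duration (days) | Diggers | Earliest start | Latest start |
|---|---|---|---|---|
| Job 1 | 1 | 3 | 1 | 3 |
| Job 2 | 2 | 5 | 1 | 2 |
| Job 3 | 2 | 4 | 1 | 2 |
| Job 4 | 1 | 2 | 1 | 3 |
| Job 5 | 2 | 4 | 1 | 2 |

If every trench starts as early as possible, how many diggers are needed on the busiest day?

18

Early-start schedule: Job 1@1, Job 2@1, Job 3@1, Job 4@1, Job 5@1.
Load per day: day 1: 18, day 2: 13, day 3: 0.
Peak is 18.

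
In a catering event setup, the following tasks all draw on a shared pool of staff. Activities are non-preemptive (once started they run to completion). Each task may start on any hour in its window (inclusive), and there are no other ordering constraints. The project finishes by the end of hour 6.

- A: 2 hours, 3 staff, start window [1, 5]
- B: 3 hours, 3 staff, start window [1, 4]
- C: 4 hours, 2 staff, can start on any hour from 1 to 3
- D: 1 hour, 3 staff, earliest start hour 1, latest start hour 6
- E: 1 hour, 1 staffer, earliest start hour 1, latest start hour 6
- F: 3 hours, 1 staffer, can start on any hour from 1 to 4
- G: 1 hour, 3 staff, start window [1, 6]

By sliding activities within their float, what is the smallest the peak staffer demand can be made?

6

Early-start (A@1, B@1, C@1, D@1, E@1, F@1, G@1) gives peak 16: h1:16  h2:9  h3:6  h4:2  h5:0  h6:0.
Shift C→3, D→4, E→3, F→4, G→5.
Schedule A@1, B@1, C@3, D@4, E@3, F@4, G@5: h1:6  h2:6  h3:6  h4:6  h5:6  h6:3 — peak 6.
Total staffer-hours = 33 over 6 hours ⇒ peak ≥ ⌈33/6⌉ = 6, so 6 is optimal.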